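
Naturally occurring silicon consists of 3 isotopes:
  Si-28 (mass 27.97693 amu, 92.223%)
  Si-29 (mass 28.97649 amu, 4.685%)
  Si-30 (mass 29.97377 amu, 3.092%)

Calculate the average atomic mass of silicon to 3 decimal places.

28.086 amu

Ar = Σ fᵢ·mᵢ = 0.92223 × 27.97693 + 0.04685 × 28.97649 + 0.03092 × 29.97377
= 25.801164 + 1.357549 + 0.926789 = 28.085502 amu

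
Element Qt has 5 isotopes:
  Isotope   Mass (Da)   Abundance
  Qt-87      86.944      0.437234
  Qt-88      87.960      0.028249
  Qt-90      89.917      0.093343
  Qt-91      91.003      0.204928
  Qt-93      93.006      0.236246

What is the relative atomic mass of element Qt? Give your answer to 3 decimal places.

89.514 Da

Average mass = Σ (abundance × isotope mass) = 0.437234 × 86.944 + 0.028249 × 87.960 + 0.093343 × 89.917 + 0.204928 × 91.003 + 0.236246 × 93.006
= 38.0149 + 2.4848 + 8.3931 + 18.6491 + 21.9723 = 89.5142 Da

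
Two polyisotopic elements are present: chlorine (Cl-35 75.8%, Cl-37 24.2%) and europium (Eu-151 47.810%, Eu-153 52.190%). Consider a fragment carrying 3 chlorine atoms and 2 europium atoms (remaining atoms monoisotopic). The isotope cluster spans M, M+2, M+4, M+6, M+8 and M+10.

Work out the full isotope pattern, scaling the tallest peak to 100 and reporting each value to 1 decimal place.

Chlorine pattern (n=3): 0.43551951 : 0.41713346 : 0.13317454 : 0.01417249
Europium pattern (n=2): 0.22857961 : 0.49904078 : 0.27237961
Convolve the two distributions (both contribute in 2-u steps):
  M: 0.43551951×0.22857961 = 0.099551
  M+2: 0.43551951×0.49904078 + 0.41713346×0.22857961 = 0.312690
  M+4: 0.43551951×0.27237961 + 0.41713346×0.49904078 + 0.13317454×0.22857961 = 0.357234
  M+6: 0.41713346×0.27237961 + 0.13317454×0.49904078 + 0.01417249×0.22857961 = 0.183318
  M+8: 0.13317454×0.27237961 + 0.01417249×0.49904078 = 0.043347
  M+10: 0.01417249×0.27237961 = 0.003860
Scale to base peak (0.357234) = 100: 27.9 : 87.5 : 100.0 : 51.3 : 12.1 : 1.1

27.9 : 87.5 : 100.0 : 51.3 : 12.1 : 1.1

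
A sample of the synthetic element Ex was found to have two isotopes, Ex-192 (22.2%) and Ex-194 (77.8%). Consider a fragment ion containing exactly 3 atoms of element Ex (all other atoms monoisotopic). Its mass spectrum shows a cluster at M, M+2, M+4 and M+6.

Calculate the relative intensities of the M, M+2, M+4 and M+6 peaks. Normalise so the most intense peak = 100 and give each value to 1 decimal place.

Each Ex atom is independently Ex-192 (p = 0.222) or Ex-194 (q = 0.778); the cluster is the binomial expansion (p + q)^3.
P(M) = 0.222^3 = 0.010941
P(M+2) = 3 × 0.222^2 × 0.778^1 = 0.115029
P(M+4) = 3 × 0.222^1 × 0.778^2 = 0.403119
P(M+6) = 0.778^3 = 0.470911
The M+6 peak is largest (0.470911); scaling to 100 gives 2.3 : 24.4 : 85.6 : 100.0.

2.3 : 24.4 : 85.6 : 100.0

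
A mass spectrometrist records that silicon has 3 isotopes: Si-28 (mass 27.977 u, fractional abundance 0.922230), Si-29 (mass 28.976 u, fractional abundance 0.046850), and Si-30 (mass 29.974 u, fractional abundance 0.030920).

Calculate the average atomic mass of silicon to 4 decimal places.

28.0856 u

The abundance-weighted mean is 0.922230 × 27.977 + 0.046850 × 28.976 + 0.030920 × 29.974
= 25.80123 + 1.35753 + 0.92680 = 28.08556 u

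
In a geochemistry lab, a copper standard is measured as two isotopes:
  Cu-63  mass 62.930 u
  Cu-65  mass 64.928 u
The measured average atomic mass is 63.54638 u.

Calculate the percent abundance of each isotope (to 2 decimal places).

With x = fraction of Cu-63 (so Cu-65 is 1 − x):
62.930·x + 64.928·(1 − x) = 63.54638
(62.930 − 64.928)·x = 63.54638 − 64.928
x = -1.38162 / -1.998 = 0.69150 → 69.15% Cu-63, 30.85% Cu-65.

Cu-63: 69.15%, Cu-65: 30.85%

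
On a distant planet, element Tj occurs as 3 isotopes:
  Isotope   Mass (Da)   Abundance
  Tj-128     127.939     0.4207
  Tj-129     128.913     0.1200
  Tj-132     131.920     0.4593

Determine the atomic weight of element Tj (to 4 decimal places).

Average mass = Σ (abundance × isotope mass) = 0.4207 × 127.939 + 0.1200 × 128.913 + 0.4593 × 131.920
= 53.82394 + 15.46956 + 60.59086 = 129.88436 Da

129.8844 Da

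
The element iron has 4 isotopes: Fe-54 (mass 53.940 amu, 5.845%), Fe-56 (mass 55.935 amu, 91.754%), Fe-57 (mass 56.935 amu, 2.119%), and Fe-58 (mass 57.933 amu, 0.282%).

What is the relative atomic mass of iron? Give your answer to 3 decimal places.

The abundance-weighted mean is 0.05845 × 53.940 + 0.91754 × 55.935 + 0.02119 × 56.935 + 0.00282 × 57.933
= 3.1528 + 51.3226 + 1.2065 + 0.1634 = 55.8453 amu

55.845 amu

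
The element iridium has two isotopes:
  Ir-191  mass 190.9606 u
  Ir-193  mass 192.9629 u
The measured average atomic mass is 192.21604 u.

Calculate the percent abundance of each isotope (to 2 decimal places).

Ir-191: 37.30%, Ir-193: 62.70%

With x = fraction of Ir-191 (so Ir-193 is 1 − x):
190.9606·x + 192.9629·(1 − x) = 192.21604
(190.9606 − 192.9629)·x = 192.21604 − 192.9629
x = -0.74686 / -2.0023 = 0.37300 → 37.30% Ir-191, 62.70% Ir-193.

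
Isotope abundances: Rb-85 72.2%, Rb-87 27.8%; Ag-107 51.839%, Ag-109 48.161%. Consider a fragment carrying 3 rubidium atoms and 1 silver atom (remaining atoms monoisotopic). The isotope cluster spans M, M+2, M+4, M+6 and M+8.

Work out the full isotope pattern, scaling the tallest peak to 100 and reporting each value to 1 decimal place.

Rubidium pattern (n=3): 0.37636705 : 0.43475086 : 0.16739714 : 0.02148495
Silver pattern (n=1): 0.51839 : 0.48161
Convolve the two distributions (both contribute in 2-u steps):
  M: 0.37636705×0.51839 = 0.195105
  M+2: 0.37636705×0.48161 + 0.43475086×0.51839 = 0.406633
  M+4: 0.43475086×0.48161 + 0.16739714×0.51839 = 0.296157
  M+6: 0.16739714×0.48161 + 0.02148495×0.51839 = 0.091758
  M+8: 0.02148495×0.48161 = 0.010347
Scale to base peak (0.406633) = 100: 48.0 : 100.0 : 72.8 : 22.6 : 2.5

48.0 : 100.0 : 72.8 : 22.6 : 2.5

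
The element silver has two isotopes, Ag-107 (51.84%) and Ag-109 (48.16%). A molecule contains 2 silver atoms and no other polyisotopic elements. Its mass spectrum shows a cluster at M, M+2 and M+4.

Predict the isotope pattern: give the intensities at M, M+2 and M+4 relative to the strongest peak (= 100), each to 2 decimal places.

Each Ag atom is independently Ag-107 (p = 0.5184) or Ag-109 (q = 0.4816); the cluster is the binomial expansion (p + q)^2.
P(M) = 0.5184^2 = 0.268739
P(M+2) = 2 × 0.5184^1 × 0.4816^1 = 0.499323
P(M+4) = 0.4816^2 = 0.231939
The M+2 peak is largest (0.499323); scaling to 100 gives 53.82 : 100.00 : 46.45.

53.82 : 100.00 : 46.45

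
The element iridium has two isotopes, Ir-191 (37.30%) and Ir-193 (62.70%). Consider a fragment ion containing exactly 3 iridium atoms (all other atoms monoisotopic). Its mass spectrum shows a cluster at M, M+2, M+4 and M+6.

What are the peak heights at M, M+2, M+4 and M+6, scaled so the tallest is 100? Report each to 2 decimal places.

Expanding (0.3730 + 0.6270)^3:
P(M) = 0.3730^3 = 0.051895
P(M+2) = 3 × 0.3730^2 × 0.6270^1 = 0.261702
P(M+4) = 3 × 0.3730^1 × 0.6270^2 = 0.439911
P(M+6) = 0.6270^3 = 0.246492
The M+4 peak is largest (0.439911); scaling to 100 gives 11.80 : 59.49 : 100.00 : 56.03.

11.80 : 59.49 : 100.00 : 56.03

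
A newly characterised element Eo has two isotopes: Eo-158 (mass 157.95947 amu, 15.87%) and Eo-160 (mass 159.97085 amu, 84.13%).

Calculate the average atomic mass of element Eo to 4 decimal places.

The abundance-weighted mean is 0.1587 × 157.95947 + 0.8413 × 159.97085
= 25.068168 + 134.583476 = 159.651644 amu

159.6516 amu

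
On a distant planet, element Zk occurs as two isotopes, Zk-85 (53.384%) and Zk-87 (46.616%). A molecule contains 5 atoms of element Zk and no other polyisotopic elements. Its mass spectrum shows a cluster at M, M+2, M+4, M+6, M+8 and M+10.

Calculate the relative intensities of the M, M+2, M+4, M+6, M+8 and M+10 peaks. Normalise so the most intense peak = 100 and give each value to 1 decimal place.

The 5 Zk atoms are independent, so intensities follow the terms of (0.53384 + 0.46616)^5.
P(M) = 0.53384^5 = 0.043357
P(M+2) = 5 × 0.53384^4 × 0.46616^1 = 0.189299
P(M+4) = 10 × 0.53384^3 × 0.46616^2 = 0.330600
P(M+6) = 10 × 0.53384^2 × 0.46616^3 = 0.288687
P(M+8) = 5 × 0.53384^1 × 0.46616^4 = 0.126044
P(M+10) = 0.46616^5 = 0.022013
The M+4 peak is largest (0.330600); scaling to 100 gives 13.1 : 57.3 : 100.0 : 87.3 : 38.1 : 6.7.

13.1 : 57.3 : 100.0 : 87.3 : 38.1 : 6.7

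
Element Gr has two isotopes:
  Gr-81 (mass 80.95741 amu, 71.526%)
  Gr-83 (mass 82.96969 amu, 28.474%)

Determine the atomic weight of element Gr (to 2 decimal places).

Weight each isotope mass by its fractional abundance: 0.71526 × 80.95741 + 0.28474 × 82.96969
= 57.905597 + 23.624790 = 81.530387 amu

81.53 amu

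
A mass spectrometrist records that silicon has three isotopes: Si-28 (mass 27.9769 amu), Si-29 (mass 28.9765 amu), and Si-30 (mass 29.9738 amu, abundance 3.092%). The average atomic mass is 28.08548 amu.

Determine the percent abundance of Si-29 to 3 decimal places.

4.685%

Let x and y be the fractions of Si-28 and Si-29. Then x + y = 1 − 0.03092 = 0.96908 and 27.9769x + 28.9765y = 28.08548 − 0.03092×29.9738 = 27.158690104.
Substituting: 27.9769x + 28.9765(0.96908 − x) = 27.158690104
(27.9769 − 28.9765)x = -0.921856516  ⇒  x = 0.92223, y = 0.04685
Si-28: 92.223%, Si-29: 4.685%.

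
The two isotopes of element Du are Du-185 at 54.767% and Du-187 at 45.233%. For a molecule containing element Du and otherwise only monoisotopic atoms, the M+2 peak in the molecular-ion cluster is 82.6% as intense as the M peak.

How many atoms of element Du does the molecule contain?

With n Du atoms, P(M+2)/P(M) = C(n,1)·p^(n−1)q / p^n = n·q/p = n · 0.45233/0.54767.
n = 0.826 × 0.54767/0.45233 = 1.00 ≈ 1

1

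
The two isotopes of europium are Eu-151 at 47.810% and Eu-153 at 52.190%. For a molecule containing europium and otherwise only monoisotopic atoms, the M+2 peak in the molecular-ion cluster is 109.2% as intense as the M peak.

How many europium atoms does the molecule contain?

1

The M+2/M ratio from n Eu atoms is n · q/p = n · 0.52190/0.47810.
n = 1.092 × 0.47810/0.52190 = 1.00 ≈ 1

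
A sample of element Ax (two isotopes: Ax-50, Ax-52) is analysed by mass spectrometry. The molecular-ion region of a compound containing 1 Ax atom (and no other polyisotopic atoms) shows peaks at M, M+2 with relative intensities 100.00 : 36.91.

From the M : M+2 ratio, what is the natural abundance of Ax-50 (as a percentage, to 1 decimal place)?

If p is the fraction of Ax that is Ax-50, then I(M+2)/I(M) = [C(1,1)·p^0·(1−p)] / p^1 = 1·(1−p)/p = 36.91/100.00 = 0.3691
(1−p)/p = 0.3691/1 = 0.3691  ⇒  p = 1/(1 + 0.3691) = 0.7304
Ax-50: 73.0%, Ax-52: 27.0%.

73.0%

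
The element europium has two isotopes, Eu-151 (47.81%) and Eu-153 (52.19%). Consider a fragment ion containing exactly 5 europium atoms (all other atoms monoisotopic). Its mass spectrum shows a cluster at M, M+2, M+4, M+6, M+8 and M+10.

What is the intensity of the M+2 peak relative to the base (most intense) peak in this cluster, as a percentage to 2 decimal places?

41.96%

Binomial terms of (0.4781 + 0.5219)^5: M 0.0250, M+2 0.1363, M+4 0.2977, M+6 0.3249, M+8 0.1774, M+10 0.0387 → M+6 is the base peak.
P(M+6) = C(5,3) × 0.4781^2 × 0.5219^3 = 10 × 0.22857961 × 0.14215492 = 0.324937 (base)
P(M+2) = C(5,1) × 0.4781^4 × 0.5219^1 = 5 × 0.05224864 × 0.5219 = 0.136343
Relative intensity = 0.136343 / 0.324937 × 100 = 41.96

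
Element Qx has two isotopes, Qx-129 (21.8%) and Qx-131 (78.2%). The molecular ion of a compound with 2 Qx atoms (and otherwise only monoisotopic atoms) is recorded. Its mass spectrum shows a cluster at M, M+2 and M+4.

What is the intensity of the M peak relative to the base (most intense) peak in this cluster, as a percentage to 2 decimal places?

(0.218 + 0.782)^2 gives M 0.0475, M+2 0.3410, M+4 0.6115; the largest is M+4.
P(M+4) = C(2,2) × 0.218^0 × 0.782^2 = 1 × 1.0000 × 0.611524 = 0.611524 (base)
P(M) = C(2,0) × 0.218^2 × 0.782^0 = 1 × 0.047524 × 1.0000 = 0.047524
Relative intensity = 0.047524 / 0.611524 × 100 = 7.77

7.77%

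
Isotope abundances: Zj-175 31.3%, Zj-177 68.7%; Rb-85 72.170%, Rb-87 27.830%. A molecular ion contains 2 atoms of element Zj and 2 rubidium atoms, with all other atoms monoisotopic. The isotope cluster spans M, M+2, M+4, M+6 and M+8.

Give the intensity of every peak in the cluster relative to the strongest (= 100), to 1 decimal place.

12.0 : 61.8 : 100.0 : 52.3 : 8.6

Element Zj pattern (n=2): 0.097969 : 0.430062 : 0.471969
Rubidium pattern (n=2): 0.52085089 : 0.40169822 : 0.07745089
Convolve the two distributions (both contribute in 2-u steps):
  M: 0.097969×0.52085089 = 0.051027
  M+2: 0.097969×0.40169822 + 0.430062×0.52085089 = 0.263352
  M+4: 0.097969×0.07745089 + 0.430062×0.40169822 + 0.471969×0.52085089 = 0.426168
  M+6: 0.430062×0.07745089 + 0.471969×0.40169822 = 0.222898
  M+8: 0.471969×0.07745089 = 0.036554
Scale to base peak (0.426168) = 100: 12.0 : 61.8 : 100.0 : 52.3 : 8.6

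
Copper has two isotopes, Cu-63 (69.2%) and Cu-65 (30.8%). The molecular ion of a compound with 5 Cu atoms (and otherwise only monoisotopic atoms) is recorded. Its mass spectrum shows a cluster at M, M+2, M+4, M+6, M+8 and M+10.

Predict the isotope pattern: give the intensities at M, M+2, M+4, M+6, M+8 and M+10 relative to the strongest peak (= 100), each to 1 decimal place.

The 5 Cu atoms are independent, so intensities follow the terms of (0.692 + 0.308)^5.
P(M) = 0.692^5 = 0.158683
P(M+2) = 5 × 0.692^4 × 0.308^1 = 0.353139
P(M+4) = 10 × 0.692^3 × 0.308^2 = 0.314355
P(M+6) = 10 × 0.692^2 × 0.308^3 = 0.139915
P(M+8) = 5 × 0.692^1 × 0.308^4 = 0.031137
P(M+10) = 0.308^5 = 0.002772
The M+2 peak is largest (0.353139); scaling to 100 gives 44.9 : 100.0 : 89.0 : 39.6 : 8.8 : 0.8.

44.9 : 100.0 : 89.0 : 39.6 : 8.8 : 0.8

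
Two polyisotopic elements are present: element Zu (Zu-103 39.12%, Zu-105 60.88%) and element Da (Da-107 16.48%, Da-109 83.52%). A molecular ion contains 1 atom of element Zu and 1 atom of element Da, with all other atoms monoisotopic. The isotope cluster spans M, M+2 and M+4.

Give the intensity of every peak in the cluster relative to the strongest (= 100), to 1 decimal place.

Element Zu pattern (n=1): 0.3912 : 0.6088
Element Da pattern (n=1): 0.1648 : 0.8352
Convolve the two distributions (both contribute in 2-u steps):
  M: 0.3912×0.1648 = 0.064470
  M+2: 0.3912×0.8352 + 0.6088×0.1648 = 0.427060
  M+4: 0.6088×0.8352 = 0.508470
Scale to base peak (0.508470) = 100: 12.7 : 84.0 : 100.0

12.7 : 84.0 : 100.0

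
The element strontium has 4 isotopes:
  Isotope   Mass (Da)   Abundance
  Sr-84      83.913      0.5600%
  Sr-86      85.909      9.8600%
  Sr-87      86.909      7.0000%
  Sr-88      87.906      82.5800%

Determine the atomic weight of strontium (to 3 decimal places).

Weight each isotope mass by its fractional abundance: 0.005600 × 83.913 + 0.098600 × 85.909 + 0.070000 × 86.909 + 0.825800 × 87.906
= 0.4699 + 8.4706 + 6.0836 + 72.5928 = 87.6169 Da

87.617 Da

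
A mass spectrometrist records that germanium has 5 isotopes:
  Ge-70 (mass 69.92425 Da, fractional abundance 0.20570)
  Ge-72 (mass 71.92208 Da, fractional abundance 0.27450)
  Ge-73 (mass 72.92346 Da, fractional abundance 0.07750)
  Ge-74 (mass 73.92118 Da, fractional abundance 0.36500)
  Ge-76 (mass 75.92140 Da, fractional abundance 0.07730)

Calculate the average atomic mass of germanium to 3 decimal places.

72.628 Da

Average mass = Σ (abundance × isotope mass) = 0.20570 × 69.92425 + 0.27450 × 71.92208 + 0.07750 × 72.92346 + 0.36500 × 73.92118 + 0.07730 × 75.92140
= 14.383418 + 19.742611 + 5.651568 + 26.981231 + 5.868724 = 72.627552 Da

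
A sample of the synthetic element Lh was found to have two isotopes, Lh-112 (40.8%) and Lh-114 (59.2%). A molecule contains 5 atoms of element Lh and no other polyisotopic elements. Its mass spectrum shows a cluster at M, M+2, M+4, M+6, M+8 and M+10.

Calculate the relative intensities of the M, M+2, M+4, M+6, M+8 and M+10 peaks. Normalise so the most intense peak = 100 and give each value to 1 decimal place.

Expanding (0.408 + 0.592)^5:
P(M) = 0.408^5 = 0.011306
P(M+2) = 5 × 0.408^4 × 0.592^1 = 0.082022
P(M+4) = 10 × 0.408^3 × 0.592^2 = 0.238026
P(M+6) = 10 × 0.408^2 × 0.592^3 = 0.345371
P(M+8) = 5 × 0.408^1 × 0.592^4 = 0.250563
P(M+10) = 0.592^5 = 0.072712
The M+6 peak is largest (0.345371); scaling to 100 gives 3.3 : 23.7 : 68.9 : 100.0 : 72.5 : 21.1.

3.3 : 23.7 : 68.9 : 100.0 : 72.5 : 21.1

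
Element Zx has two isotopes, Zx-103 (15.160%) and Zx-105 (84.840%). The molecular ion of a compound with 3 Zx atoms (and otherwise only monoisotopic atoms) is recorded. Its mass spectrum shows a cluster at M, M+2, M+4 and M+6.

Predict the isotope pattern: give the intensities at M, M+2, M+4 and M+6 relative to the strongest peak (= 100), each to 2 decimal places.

The 3 Zx atoms are independent, so intensities follow the terms of (0.15160 + 0.84840)^3.
P(M) = 0.15160^3 = 0.003484
P(M+2) = 3 × 0.15160^2 × 0.84840^1 = 0.058495
P(M+4) = 3 × 0.15160^1 × 0.84840^2 = 0.327357
P(M+6) = 0.84840^3 = 0.610664
The M+6 peak is largest (0.610664); scaling to 100 gives 0.57 : 9.58 : 53.61 : 100.00.

0.57 : 9.58 : 53.61 : 100.00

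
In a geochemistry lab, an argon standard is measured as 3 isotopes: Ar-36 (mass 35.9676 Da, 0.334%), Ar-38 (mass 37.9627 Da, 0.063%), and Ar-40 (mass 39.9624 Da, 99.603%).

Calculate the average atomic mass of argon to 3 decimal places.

Average mass = Σ (abundance × isotope mass) = 0.00334 × 35.9676 + 0.00063 × 37.9627 + 0.99603 × 39.9624
= 0.12013 + 0.02392 + 39.80375 = 39.94780 Da

39.948 Da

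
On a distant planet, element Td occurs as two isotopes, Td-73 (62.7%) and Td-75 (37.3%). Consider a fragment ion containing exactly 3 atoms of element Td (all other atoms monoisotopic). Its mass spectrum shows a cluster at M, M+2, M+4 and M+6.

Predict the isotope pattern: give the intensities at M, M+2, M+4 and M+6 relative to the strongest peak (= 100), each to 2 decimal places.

56.03 : 100.00 : 59.49 : 11.80

Expanding (0.627 + 0.373)^3:
P(M) = 0.627^3 = 0.246492
P(M+2) = 3 × 0.627^2 × 0.373^1 = 0.439911
P(M+4) = 3 × 0.627^1 × 0.373^2 = 0.261702
P(M+6) = 0.373^3 = 0.051895
The M+2 peak is largest (0.439911); scaling to 100 gives 56.03 : 100.00 : 59.49 : 11.80.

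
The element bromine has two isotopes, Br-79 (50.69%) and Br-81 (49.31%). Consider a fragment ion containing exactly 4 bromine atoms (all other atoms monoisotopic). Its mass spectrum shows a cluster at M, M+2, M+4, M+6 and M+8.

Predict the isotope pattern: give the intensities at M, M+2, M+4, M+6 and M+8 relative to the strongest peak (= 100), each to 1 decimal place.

Expanding (0.5069 + 0.4931)^4:
P(M) = 0.5069^4 = 0.066022
P(M+2) = 4 × 0.5069^3 × 0.4931^1 = 0.256899
P(M+4) = 6 × 0.5069^2 × 0.4931^2 = 0.374857
P(M+6) = 4 × 0.5069^1 × 0.4931^3 = 0.243101
P(M+8) = 0.4931^4 = 0.059121
The M+4 peak is largest (0.374857); scaling to 100 gives 17.6 : 68.5 : 100.0 : 64.9 : 15.8.

17.6 : 68.5 : 100.0 : 64.9 : 15.8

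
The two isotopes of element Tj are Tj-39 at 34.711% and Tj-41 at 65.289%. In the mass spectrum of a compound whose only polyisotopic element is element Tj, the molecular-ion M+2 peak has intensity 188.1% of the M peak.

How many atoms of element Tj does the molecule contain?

For n independent Tj atoms, I(M+2)/I(M) = n · (abundance Tj-41) / (abundance Tj-39) = n · 0.65289/0.34711.
n = 1.881 × 0.34711/0.65289 = 1.00 ≈ 1

1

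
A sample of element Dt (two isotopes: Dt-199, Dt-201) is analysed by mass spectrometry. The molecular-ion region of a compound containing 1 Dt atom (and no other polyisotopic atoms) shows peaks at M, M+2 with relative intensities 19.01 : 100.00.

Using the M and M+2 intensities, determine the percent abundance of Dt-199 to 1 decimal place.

16.0%

If p is the fraction of Dt that is Dt-199, then I(M+2)/I(M) = [C(1,1)·p^0·(1−p)] / p^1 = 1·(1−p)/p = 100.00/19.01 = 5.2604
(1−p)/p = 5.2604/1 = 5.2604  ⇒  p = 1/(1 + 5.2604) = 0.1597
Dt-199: 16.0%, Dt-201: 84.0%.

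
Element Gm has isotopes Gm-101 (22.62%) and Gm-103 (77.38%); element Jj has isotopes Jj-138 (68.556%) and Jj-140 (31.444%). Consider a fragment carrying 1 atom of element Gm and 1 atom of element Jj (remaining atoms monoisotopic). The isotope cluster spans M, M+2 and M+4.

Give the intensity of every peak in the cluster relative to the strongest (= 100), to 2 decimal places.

25.78 : 100.00 : 40.44

Element Gm pattern (n=1): 0.2262 : 0.7738
Element Jj pattern (n=1): 0.68556 : 0.31444
Convolve the two distributions (both contribute in 2-u steps):
  M: 0.2262×0.68556 = 0.155074
  M+2: 0.2262×0.31444 + 0.7738×0.68556 = 0.601613
  M+4: 0.7738×0.31444 = 0.243314
Scale to base peak (0.601613) = 100: 25.78 : 100.00 : 40.44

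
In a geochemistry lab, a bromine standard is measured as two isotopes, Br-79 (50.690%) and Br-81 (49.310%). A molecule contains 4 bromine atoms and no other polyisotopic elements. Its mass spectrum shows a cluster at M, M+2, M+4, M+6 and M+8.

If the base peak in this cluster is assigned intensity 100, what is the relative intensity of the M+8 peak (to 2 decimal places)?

15.77

Term probabilities: M 0.0660, M+2 0.2569, M+4 0.3749, M+6 0.2431, M+8 0.0591. Base peak = M+4.
P(M+4) = C(4,2) × 0.50690^2 × 0.49310^2 = 6 × 0.25694761 × 0.24314761 = 0.374857 (base)
P(M+8) = C(4,4) × 0.50690^0 × 0.49310^4 = 1 × 1.0000 × 0.05912076 = 0.059121
Relative intensity = 0.059121 / 0.374857 × 100 = 15.77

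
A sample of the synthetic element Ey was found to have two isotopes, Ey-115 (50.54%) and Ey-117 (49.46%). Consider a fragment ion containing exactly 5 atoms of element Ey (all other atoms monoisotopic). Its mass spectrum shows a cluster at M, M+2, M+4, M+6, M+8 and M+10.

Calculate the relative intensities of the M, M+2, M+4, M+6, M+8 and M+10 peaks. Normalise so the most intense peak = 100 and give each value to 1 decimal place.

Each Ey atom is independently Ey-115 (p = 0.5054) or Ey-117 (q = 0.4946); the cluster is the binomial expansion (p + q)^5.
P(M) = 0.5054^5 = 0.032974
P(M+2) = 5 × 0.5054^4 × 0.4946^1 = 0.161349
P(M+4) = 10 × 0.5054^3 × 0.4946^2 = 0.315801
P(M+6) = 10 × 0.5054^2 × 0.4946^3 = 0.309053
P(M+8) = 5 × 0.5054^1 × 0.4946^4 = 0.151224
P(M+10) = 0.4946^5 = 0.029599
The M+4 peak is largest (0.315801); scaling to 100 gives 10.4 : 51.1 : 100.0 : 97.9 : 47.9 : 9.4.

10.4 : 51.1 : 100.0 : 97.9 : 47.9 : 9.4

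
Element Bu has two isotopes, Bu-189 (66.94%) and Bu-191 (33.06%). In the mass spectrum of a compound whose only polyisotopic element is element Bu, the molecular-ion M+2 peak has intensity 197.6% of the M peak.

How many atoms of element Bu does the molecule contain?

4

For n independent Bu atoms, I(M+2)/I(M) = n · (abundance Bu-191) / (abundance Bu-189) = n · 0.3306/0.6694.
n = 1.976 × 0.6694/0.3306 = 4.00 ≈ 4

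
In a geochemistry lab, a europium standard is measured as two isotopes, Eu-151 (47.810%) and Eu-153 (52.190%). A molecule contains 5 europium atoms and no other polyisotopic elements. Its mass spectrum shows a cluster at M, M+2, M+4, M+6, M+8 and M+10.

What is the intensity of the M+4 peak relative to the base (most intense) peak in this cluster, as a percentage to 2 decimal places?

Binomial terms of (0.47810 + 0.52190)^5: M 0.0250, M+2 0.1363, M+4 0.2977, M+6 0.3249, M+8 0.1774, M+10 0.0387 → M+6 is the base peak.
P(M+6) = C(5,3) × 0.47810^2 × 0.52190^3 = 10 × 0.22857961 × 0.14215492 = 0.324937 (base)
P(M+4) = C(5,2) × 0.47810^3 × 0.52190^2 = 10 × 0.10928391 × 0.27237961 = 0.297667
Relative intensity = 0.297667 / 0.324937 × 100 = 91.61

91.61%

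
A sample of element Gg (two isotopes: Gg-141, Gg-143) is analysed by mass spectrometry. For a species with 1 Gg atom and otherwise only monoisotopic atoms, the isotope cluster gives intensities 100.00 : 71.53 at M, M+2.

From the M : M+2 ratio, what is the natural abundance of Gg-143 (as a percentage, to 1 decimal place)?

41.7%

Let p = fractional abundance of Gg-141. I(M+2)/I(M) = [C(1,1)·p^0·(1−p)] / p^1 = 1·(1−p)/p = 71.53/100.00 = 0.7153
(1−p)/p = 0.7153/1 = 0.7153  ⇒  p = 1/(1 + 0.7153) = 0.5830
Gg-141: 58.3%, Gg-143: 41.7%.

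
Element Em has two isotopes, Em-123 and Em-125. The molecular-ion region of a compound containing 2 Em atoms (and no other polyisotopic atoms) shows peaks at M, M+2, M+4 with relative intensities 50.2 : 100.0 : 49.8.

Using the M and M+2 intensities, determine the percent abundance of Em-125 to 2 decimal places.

49.90%

If p is the fraction of Em that is Em-123, then I(M+2)/I(M) = [C(2,1)·p^1·(1−p)] / p^2 = 2·(1−p)/p = 100.0/50.2 = 1.9920
(1−p)/p = 1.9920/2 = 0.9960  ⇒  p = 1/(1 + 0.9960) = 0.5010
Em-123: 50.10%, Em-125: 49.90%.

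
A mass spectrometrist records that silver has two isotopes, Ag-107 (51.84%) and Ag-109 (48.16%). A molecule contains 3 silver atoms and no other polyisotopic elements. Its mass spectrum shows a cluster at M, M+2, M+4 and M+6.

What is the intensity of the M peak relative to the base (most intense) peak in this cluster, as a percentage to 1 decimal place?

35.9%

Term probabilities: M 0.1393, M+2 0.3883, M+4 0.3607, M+6 0.1117. Base peak = M+2.
P(M+2) = C(3,1) × 0.5184^2 × 0.4816^1 = 3 × 0.26873856 × 0.4816 = 0.388273 (base)
P(M) = C(3,0) × 0.5184^3 × 0.4816^0 = 1 × 0.13931407 × 1.0000 = 0.139314
Relative intensity = 0.139314 / 0.388273 × 100 = 35.9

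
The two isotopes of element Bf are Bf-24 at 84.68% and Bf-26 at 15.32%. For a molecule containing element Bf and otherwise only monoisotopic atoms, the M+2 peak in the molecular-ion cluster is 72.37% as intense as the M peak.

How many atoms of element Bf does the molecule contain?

With n Bf atoms, P(M+2)/P(M) = C(n,1)·p^(n−1)q / p^n = n·q/p = n · 0.1532/0.8468.
n = 0.7237 × 0.8468/0.1532 = 4.00 ≈ 4

4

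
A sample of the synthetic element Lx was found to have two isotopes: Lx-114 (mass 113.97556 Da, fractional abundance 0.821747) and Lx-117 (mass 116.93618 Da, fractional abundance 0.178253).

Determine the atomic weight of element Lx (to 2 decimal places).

Weight each isotope mass by its fractional abundance: 0.821747 × 113.97556 + 0.178253 × 116.93618
= 93.659075 + 20.844225 = 114.503300 Da

114.50 Da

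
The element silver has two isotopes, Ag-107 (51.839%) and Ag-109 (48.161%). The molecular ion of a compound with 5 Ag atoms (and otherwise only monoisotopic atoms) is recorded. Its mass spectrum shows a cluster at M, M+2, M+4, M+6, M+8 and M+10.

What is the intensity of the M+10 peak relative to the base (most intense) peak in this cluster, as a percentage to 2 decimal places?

8.02%

(0.51839 + 0.48161)^5 gives M 0.0374, M+2 0.1739, M+4 0.3231, M+6 0.3002, M+8 0.1394, M+10 0.0259; the largest is M+4.
P(M+4) = C(5,2) × 0.51839^3 × 0.48161^2 = 10 × 0.13930601 × 0.23194819 = 0.323118 (base)
P(M+10) = C(5,5) × 0.51839^0 × 0.48161^5 = 1 × 1.0000 × 0.0259106 = 0.025911
Relative intensity = 0.025911 / 0.323118 × 100 = 8.02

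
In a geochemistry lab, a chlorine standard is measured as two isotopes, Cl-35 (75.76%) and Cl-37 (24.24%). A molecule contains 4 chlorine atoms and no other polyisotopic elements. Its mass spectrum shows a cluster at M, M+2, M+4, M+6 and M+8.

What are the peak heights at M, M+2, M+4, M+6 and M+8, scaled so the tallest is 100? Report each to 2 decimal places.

Expanding (0.7576 + 0.2424)^4:
P(M) = 0.7576^4 = 0.329428
P(M+2) = 4 × 0.7576^3 × 0.2424^1 = 0.421612
P(M+4) = 6 × 0.7576^2 × 0.2424^2 = 0.202347
P(M+6) = 4 × 0.7576^1 × 0.2424^3 = 0.043162
P(M+8) = 0.2424^4 = 0.003452
The M+2 peak is largest (0.421612); scaling to 100 gives 78.14 : 100.00 : 47.99 : 10.24 : 0.82.

78.14 : 100.00 : 47.99 : 10.24 : 0.82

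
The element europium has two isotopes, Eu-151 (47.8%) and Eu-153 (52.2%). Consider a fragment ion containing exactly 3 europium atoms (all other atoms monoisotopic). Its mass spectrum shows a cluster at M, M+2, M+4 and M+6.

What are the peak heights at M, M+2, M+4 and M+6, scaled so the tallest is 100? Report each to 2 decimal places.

The 3 Eu atoms are independent, so intensities follow the terms of (0.478 + 0.522)^3.
P(M) = 0.478^3 = 0.109215
P(M+2) = 3 × 0.478^2 × 0.522^1 = 0.357806
P(M+4) = 3 × 0.478^1 × 0.522^2 = 0.390742
P(M+6) = 0.522^3 = 0.142237
The M+4 peak is largest (0.390742); scaling to 100 gives 27.95 : 91.57 : 100.00 : 36.40.

27.95 : 91.57 : 100.00 : 36.40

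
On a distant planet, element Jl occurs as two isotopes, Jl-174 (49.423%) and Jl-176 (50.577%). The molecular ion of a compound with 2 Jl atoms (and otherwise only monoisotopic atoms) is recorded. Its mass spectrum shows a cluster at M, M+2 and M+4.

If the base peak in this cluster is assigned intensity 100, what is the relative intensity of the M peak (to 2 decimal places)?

48.86

Term probabilities: M 0.2443, M+2 0.4999, M+4 0.2558. Base peak = M+2.
P(M+2) = C(2,1) × 0.49423^1 × 0.50577^1 = 2 × 0.49423 × 0.50577 = 0.499933 (base)
P(M) = C(2,0) × 0.49423^2 × 0.50577^0 = 1 × 0.24426329 × 1.0000 = 0.244263
Relative intensity = 0.244263 / 0.499933 × 100 = 48.86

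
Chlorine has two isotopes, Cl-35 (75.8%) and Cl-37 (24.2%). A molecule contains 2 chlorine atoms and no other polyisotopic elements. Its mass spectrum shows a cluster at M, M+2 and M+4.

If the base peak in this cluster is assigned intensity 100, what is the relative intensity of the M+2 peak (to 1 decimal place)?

63.9

Binomial terms of (0.758 + 0.242)^2: M 0.5746, M+2 0.3669, M+4 0.0586 → M is the base peak.
P(M) = C(2,0) × 0.758^2 × 0.242^0 = 1 × 0.574564 × 1.0000 = 0.574564 (base)
P(M+2) = C(2,1) × 0.758^1 × 0.242^1 = 2 × 0.7580 × 0.2420 = 0.366872
Relative intensity = 0.366872 / 0.574564 × 100 = 63.9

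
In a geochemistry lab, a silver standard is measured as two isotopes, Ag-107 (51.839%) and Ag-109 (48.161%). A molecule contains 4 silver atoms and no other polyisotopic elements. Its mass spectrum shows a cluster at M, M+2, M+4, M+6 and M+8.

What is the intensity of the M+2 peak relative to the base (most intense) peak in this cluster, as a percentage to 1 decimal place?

71.8%

Binomial terms of (0.51839 + 0.48161)^4: M 0.0722, M+2 0.2684, M+4 0.3740, M+6 0.2316, M+8 0.0538 → M+4 is the base peak.
P(M+4) = C(4,2) × 0.51839^2 × 0.48161^2 = 6 × 0.26872819 × 0.23194819 = 0.373986 (base)
P(M+2) = C(4,1) × 0.51839^3 × 0.48161^1 = 4 × 0.13930601 × 0.48161 = 0.268365
Relative intensity = 0.268365 / 0.373986 × 100 = 71.8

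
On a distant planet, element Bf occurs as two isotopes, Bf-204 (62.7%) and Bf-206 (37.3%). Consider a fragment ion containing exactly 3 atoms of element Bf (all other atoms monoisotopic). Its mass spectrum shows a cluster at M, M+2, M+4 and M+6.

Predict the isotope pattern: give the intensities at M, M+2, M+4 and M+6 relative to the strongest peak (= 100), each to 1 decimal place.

56.0 : 100.0 : 59.5 : 11.8

Expanding (0.627 + 0.373)^3:
P(M) = 0.627^3 = 0.246492
P(M+2) = 3 × 0.627^2 × 0.373^1 = 0.439911
P(M+4) = 3 × 0.627^1 × 0.373^2 = 0.261702
P(M+6) = 0.373^3 = 0.051895
The M+2 peak is largest (0.439911); scaling to 100 gives 56.0 : 100.0 : 59.5 : 11.8.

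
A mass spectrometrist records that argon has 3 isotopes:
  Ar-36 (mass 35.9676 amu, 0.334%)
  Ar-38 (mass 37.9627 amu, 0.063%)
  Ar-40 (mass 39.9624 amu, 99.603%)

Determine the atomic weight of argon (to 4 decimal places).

Weight each isotope mass by its fractional abundance: 0.00334 × 35.9676 + 0.00063 × 37.9627 + 0.99603 × 39.9624
= 0.12013 + 0.02392 + 39.80375 = 39.94780 amu

39.9478 amu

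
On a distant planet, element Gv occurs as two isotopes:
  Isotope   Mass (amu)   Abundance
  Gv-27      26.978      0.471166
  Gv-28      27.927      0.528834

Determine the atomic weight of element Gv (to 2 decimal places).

27.48 amu

Weight each isotope mass by its fractional abundance: 0.471166 × 26.978 + 0.528834 × 27.927
= 12.7111 + 14.7687 = 27.4798 amu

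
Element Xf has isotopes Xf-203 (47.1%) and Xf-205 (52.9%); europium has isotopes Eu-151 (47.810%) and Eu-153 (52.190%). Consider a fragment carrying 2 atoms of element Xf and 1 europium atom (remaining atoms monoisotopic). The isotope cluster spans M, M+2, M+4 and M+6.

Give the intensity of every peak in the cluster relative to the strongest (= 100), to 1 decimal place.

Element Xf pattern (n=2): 0.221841 : 0.498318 : 0.279841
Europium pattern (n=1): 0.4781 : 0.5219
Convolve the two distributions (both contribute in 2-u steps):
  M: 0.221841×0.4781 = 0.106062
  M+2: 0.221841×0.5219 + 0.498318×0.4781 = 0.354025
  M+4: 0.498318×0.5219 + 0.279841×0.4781 = 0.393864
  M+6: 0.279841×0.5219 = 0.146049
Scale to base peak (0.393864) = 100: 26.9 : 89.9 : 100.0 : 37.1

26.9 : 89.9 : 100.0 : 37.1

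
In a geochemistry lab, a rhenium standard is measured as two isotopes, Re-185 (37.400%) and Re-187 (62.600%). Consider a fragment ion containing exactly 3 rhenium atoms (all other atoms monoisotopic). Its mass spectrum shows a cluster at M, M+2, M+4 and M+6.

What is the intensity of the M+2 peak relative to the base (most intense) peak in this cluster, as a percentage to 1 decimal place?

Term probabilities: M 0.0523, M+2 0.2627, M+4 0.4397, M+6 0.2453. Base peak = M+4.
P(M+4) = C(3,2) × 0.37400^1 × 0.62600^2 = 3 × 0.3740 × 0.391876 = 0.439685 (base)
P(M+2) = C(3,1) × 0.37400^2 × 0.62600^1 = 3 × 0.139876 × 0.6260 = 0.262687
Relative intensity = 0.262687 / 0.439685 × 100 = 59.7

59.7%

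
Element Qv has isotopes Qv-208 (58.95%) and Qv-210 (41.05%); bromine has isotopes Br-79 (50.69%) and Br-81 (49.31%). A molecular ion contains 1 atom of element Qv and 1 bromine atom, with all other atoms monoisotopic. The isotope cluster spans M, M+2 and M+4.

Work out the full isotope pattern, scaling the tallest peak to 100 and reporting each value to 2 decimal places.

Element Qv pattern (n=1): 0.5895 : 0.4105
Bromine pattern (n=1): 0.5069 : 0.4931
Convolve the two distributions (both contribute in 2-u steps):
  M: 0.5895×0.5069 = 0.298818
  M+2: 0.5895×0.4931 + 0.4105×0.5069 = 0.498765
  M+4: 0.4105×0.4931 = 0.202418
Scale to base peak (0.498765) = 100: 59.91 : 100.00 : 40.58

59.91 : 100.00 : 40.58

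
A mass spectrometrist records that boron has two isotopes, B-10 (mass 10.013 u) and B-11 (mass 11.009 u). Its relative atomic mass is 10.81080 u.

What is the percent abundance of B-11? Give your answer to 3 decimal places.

80.100%

With x = fraction of B-10 (so B-11 is 1 − x):
10.013·x + 11.009·(1 − x) = 10.81080
(10.013 − 11.009)·x = 10.81080 − 11.009
x = -0.19820 / -0.996 = 0.19900 → 19.900% B-10, 80.100% B-11.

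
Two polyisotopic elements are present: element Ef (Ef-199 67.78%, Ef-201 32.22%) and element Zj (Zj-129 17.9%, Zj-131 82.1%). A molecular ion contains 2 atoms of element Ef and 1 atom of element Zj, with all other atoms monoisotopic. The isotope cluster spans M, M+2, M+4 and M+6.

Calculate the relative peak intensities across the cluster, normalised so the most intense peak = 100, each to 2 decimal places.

18.06 : 100.00 : 82.83 : 18.72

Element Ef pattern (n=2): 0.45941284 : 0.43677432 : 0.10381284
Element Zj pattern (n=1): 0.1790 : 0.8210
Convolve the two distributions (both contribute in 2-u steps):
  M: 0.45941284×0.1790 = 0.082235
  M+2: 0.45941284×0.8210 + 0.43677432×0.1790 = 0.455361
  M+4: 0.43677432×0.8210 + 0.10381284×0.1790 = 0.377174
  M+6: 0.10381284×0.8210 = 0.085230
Scale to base peak (0.455361) = 100: 18.06 : 100.00 : 82.83 : 18.72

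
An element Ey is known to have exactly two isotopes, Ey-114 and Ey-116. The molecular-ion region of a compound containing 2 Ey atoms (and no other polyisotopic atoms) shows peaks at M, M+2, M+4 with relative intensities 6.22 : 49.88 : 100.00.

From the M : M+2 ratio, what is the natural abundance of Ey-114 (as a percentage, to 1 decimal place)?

20.0%

If p is the fraction of Ey that is Ey-114, then I(M+2)/I(M) = [C(2,1)·p^1·(1−p)] / p^2 = 2·(1−p)/p = 49.88/6.22 = 8.0193
(1−p)/p = 8.0193/2 = 4.0096  ⇒  p = 1/(1 + 4.0096) = 0.1996
Ey-114: 20.0%, Ey-116: 80.0%.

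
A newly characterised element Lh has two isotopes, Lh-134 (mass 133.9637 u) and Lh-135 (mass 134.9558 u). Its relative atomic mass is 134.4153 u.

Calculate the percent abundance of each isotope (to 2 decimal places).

Let x be the fractional abundance of Lh-134; then Lh-135 has abundance 1 − x.
133.9637·x + 134.9558·(1 − x) = 134.4153
(133.9637 − 134.9558)·x = 134.4153 − 134.9558
x = -0.5405 / -0.9921 = 0.54480 → 54.48% Lh-134, 45.52% Lh-135.

Lh-134: 54.48%, Lh-135: 45.52%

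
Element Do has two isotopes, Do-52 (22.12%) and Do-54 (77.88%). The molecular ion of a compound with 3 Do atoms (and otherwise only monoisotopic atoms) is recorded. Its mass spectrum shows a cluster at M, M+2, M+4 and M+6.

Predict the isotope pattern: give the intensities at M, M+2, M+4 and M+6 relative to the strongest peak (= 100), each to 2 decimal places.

2.29 : 24.20 : 85.21 : 100.00

Expanding (0.2212 + 0.7788)^3:
P(M) = 0.2212^3 = 0.010823
P(M+2) = 3 × 0.2212^2 × 0.7788^1 = 0.114319
P(M+4) = 3 × 0.2212^1 × 0.7788^2 = 0.402493
P(M+6) = 0.7788^3 = 0.472365
The M+6 peak is largest (0.472365); scaling to 100 gives 2.29 : 24.20 : 85.21 : 100.00.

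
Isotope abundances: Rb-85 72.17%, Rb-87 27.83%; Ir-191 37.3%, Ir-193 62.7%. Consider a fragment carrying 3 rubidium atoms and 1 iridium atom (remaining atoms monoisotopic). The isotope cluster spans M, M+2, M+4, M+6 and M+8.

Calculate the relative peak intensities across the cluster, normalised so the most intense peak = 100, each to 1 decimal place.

35.2 : 100.0 : 84.2 : 28.4 : 3.4

Rubidium pattern (n=3): 0.37589809 : 0.43485841 : 0.16768892 : 0.02155458
Iridium pattern (n=1): 0.3730 : 0.6270
Convolve the two distributions (both contribute in 2-u steps):
  M: 0.37589809×0.3730 = 0.140210
  M+2: 0.37589809×0.6270 + 0.43485841×0.3730 = 0.397890
  M+4: 0.43485841×0.6270 + 0.16768892×0.3730 = 0.335204
  M+6: 0.16768892×0.6270 + 0.02155458×0.3730 = 0.113181
  M+8: 0.02155458×0.6270 = 0.013515
Scale to base peak (0.397890) = 100: 35.2 : 100.0 : 84.2 : 28.4 : 3.4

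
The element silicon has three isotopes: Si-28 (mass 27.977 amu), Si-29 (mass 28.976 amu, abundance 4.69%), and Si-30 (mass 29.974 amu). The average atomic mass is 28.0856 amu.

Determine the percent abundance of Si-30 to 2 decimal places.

Let x and y be the fractions of Si-28 and Si-30. Then x + y = 1 − 0.0469 = 0.9531 and 27.977x + 29.974y = 28.0856 − 0.0469×28.976 = 26.7266256.
Substituting: 27.977x + 29.974(0.9531 − x) = 26.7266256
(27.977 − 29.974)x = -1.8415938  ⇒  x = 0.92218, y = 0.03092
Si-28: 92.22%, Si-30: 3.09%.

3.09%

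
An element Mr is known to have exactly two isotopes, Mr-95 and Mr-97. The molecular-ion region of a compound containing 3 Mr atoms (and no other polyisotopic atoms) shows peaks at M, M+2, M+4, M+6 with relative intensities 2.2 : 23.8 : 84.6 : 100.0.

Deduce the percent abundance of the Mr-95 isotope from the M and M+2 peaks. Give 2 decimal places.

If p is the fraction of Mr that is Mr-95, then I(M+2)/I(M) = [C(3,1)·p^2·(1−p)] / p^3 = 3·(1−p)/p = 23.8/2.2 = 10.8182
(1−p)/p = 10.8182/3 = 3.6061  ⇒  p = 1/(1 + 3.6061) = 0.2171
Mr-95: 21.71%, Mr-97: 78.29%.

21.71%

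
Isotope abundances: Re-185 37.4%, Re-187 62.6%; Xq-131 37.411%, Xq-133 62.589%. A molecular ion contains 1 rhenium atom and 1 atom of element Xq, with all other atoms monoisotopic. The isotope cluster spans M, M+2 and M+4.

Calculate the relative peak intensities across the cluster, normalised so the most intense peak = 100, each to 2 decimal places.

Rhenium pattern (n=1): 0.3740 : 0.6260
Element Xq pattern (n=1): 0.37411 : 0.62589
Convolve the two distributions (both contribute in 2-u steps):
  M: 0.3740×0.37411 = 0.139917
  M+2: 0.3740×0.62589 + 0.6260×0.37411 = 0.468276
  M+4: 0.6260×0.62589 = 0.391807
Scale to base peak (0.468276) = 100: 29.88 : 100.00 : 83.67

29.88 : 100.00 : 83.67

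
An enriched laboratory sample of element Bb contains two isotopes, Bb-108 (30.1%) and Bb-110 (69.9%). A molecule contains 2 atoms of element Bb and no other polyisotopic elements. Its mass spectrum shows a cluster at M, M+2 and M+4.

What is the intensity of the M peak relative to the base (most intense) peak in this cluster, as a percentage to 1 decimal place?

(0.301 + 0.699)^2 gives M 0.0906, M+2 0.4208, M+4 0.4886; the largest is M+4.
P(M+4) = C(2,2) × 0.301^0 × 0.699^2 = 1 × 1.0000 × 0.488601 = 0.488601 (base)
P(M) = C(2,0) × 0.301^2 × 0.699^0 = 1 × 0.090601 × 1.0000 = 0.090601
Relative intensity = 0.090601 / 0.488601 × 100 = 18.5

18.5%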